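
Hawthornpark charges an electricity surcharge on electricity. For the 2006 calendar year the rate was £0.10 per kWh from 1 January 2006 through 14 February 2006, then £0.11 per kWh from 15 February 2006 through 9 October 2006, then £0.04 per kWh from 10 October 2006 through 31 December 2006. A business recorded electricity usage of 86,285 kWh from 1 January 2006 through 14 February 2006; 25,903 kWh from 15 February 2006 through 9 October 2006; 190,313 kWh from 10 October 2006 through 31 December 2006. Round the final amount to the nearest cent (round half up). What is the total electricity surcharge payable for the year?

£19,090.35

1 January – 14 February 2006: 86,285 kWh at £0.10/kWh → £8,628.50
15 February – 9 October 2006: 25,903 kWh at £0.11/kWh → £2,849.33
10 October – 31 December 2006: 190,313 kWh at £0.04/kWh → £7,612.52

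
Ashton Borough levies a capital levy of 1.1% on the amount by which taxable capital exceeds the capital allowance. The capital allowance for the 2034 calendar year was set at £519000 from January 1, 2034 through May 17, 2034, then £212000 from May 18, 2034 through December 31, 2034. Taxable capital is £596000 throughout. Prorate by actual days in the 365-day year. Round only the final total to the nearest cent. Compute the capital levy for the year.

January 1 – May 17, 2034: 137 days, exemption £519000 → (£596000 − £519000) × 1.1% × 137/365 = £317.9151
May 18 – December 31, 2034: 228 days, exemption £212000 → (£596000 − £212000) × 1.1% × 228/365 = £2638.5534
Total = £2956.4685

£2956.47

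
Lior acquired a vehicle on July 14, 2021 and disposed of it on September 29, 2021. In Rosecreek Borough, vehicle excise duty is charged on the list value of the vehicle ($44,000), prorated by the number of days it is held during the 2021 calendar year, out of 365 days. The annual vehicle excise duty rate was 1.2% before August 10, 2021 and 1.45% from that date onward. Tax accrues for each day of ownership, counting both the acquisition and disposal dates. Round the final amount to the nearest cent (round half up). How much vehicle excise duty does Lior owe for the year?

July 14 – August 9, 2021: 27 days at 1.2% → $44,000 × 1.2% × 27/365 = $39.0575
August 10 – September 29, 2021: 51 days at 1.45% → $44,000 × 1.45% × 51/365 = $89.1452
Total = $128.2027

$128.20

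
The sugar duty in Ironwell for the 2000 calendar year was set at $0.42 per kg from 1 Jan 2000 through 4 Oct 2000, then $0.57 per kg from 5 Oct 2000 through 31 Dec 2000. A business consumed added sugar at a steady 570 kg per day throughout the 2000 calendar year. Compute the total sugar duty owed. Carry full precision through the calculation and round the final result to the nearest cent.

1 Jan – 4 Oct 2000: 278 days × 570 kg/day = 158,460 kg at $0.42/kg → $66553.20
5 Oct – 31 Dec 2000: 88 days × 570 kg/day = 50,160 kg at $0.57/kg → $28591.20

$95144.40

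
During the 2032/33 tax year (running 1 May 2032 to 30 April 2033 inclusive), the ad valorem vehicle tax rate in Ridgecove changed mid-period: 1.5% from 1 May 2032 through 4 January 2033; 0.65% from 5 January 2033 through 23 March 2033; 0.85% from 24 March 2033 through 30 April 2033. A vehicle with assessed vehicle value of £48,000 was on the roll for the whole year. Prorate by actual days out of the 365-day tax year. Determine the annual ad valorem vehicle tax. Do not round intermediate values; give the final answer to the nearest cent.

1 May 2032 – 4 January 2033: 249 days at 1.5% → £48,000 × 1.5% × 249/365 = £491.1781
5 January – 23 March 2033: 78 days at 0.65% → £48,000 × 0.65% × 78/365 = £66.6740
24 March – 30 April 2033: 38 days at 0.85% → £48,000 × 0.85% × 38/365 = £42.4767
Total = £600.3288

£600.33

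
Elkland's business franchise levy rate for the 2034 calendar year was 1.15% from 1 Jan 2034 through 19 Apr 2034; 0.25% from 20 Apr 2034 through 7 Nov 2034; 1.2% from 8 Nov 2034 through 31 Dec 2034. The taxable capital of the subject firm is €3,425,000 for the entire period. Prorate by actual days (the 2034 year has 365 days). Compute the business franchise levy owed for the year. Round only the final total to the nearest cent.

1 Jan – 19 Apr 2034: 109 days at 1.15% → €3,425,000 × 1.15% × 109/365 = €11,762.2945
20 Apr – 7 Nov 2034: 202 days at 0.25% → €3,425,000 × 0.25% × 202/365 = €4,738.6986
8 Nov – 31 Dec 2034: 54 days at 1.2% → €3,425,000 × 1.2% × 54/365 = €6,080.5479
Total = €22,581.5411

€22,581.54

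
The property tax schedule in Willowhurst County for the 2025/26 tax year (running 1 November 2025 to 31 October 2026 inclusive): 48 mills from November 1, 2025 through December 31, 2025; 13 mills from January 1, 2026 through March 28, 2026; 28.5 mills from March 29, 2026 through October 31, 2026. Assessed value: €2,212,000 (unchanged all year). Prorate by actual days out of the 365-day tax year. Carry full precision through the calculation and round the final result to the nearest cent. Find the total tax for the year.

November 1 – December 31, 2025: 61 days at 48 mills → €2,212,000 × 4.8% × 61/365 = €17,744.4822
January 1 – March 28, 2026: 87 days at 13 mills → €2,212,000 × 1.3% × 87/365 = €6,854.1699
March 29 – October 31, 2026: 217 days at 28.5 mills → €2,212,000 × 2.85% × 217/365 = €37,479.7644
Total = €62,078.4164

€62,078.42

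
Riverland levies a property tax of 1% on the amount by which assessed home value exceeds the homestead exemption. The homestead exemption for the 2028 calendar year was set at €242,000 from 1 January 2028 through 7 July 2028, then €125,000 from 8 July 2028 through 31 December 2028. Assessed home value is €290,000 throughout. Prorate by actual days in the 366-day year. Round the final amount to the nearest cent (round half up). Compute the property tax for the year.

€1,045.82

1 January – 7 July 2028: 189 days, exemption €242,000 → (€290,000 − €242,000) × 1% × 189/366 = €247.8689
8 July – 31 December 2028: 177 days, exemption €125,000 → (€290,000 − €125,000) × 1% × 177/366 = €797.9508
Total = €1,045.8197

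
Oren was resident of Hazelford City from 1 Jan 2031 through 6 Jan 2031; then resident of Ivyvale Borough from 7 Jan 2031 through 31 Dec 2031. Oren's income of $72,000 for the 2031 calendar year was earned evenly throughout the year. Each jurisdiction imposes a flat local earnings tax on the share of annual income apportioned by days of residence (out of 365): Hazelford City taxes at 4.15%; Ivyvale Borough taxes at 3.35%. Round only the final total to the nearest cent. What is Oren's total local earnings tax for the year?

Hazelford City, 1 Jan – 6 Jan 2031: 6 days → $72,000 × 4.15% × 6/365 = $49.1178
Ivyvale Borough, 7 Jan – 31 Dec 2031: 359 days → $72,000 × 3.35% × 359/365 = $2,372.3507
Total = $2,421.4685

$2,421.47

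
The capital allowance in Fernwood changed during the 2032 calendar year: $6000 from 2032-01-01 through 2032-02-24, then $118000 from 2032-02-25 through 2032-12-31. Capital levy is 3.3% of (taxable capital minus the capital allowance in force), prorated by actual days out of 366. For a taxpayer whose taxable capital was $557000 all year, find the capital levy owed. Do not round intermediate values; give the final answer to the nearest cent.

2032-01-01 to 2032-02-24: 55 days, exemption $6000 → ($557000 − $6000) × 3.3% × 55/366 = $2732.4180
2032-02-25 to 2032-12-31: 311 days, exemption $118000 → ($557000 − $118000) × 3.3% × 311/366 = $12309.9918
Total = $15042.4098

$15042.41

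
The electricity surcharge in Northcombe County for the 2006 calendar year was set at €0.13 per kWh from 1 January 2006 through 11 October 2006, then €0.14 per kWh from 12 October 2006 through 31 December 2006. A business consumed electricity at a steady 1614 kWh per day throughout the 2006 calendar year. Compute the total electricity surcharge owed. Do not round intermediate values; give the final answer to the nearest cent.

1 January – 11 October 2006: 284 days × 1614 kWh/day = 458,376 kWh at €0.13/kWh → €59588.88
12 October – 31 December 2006: 81 days × 1614 kWh/day = 130,734 kWh at €0.14/kWh → €18302.76

€77891.64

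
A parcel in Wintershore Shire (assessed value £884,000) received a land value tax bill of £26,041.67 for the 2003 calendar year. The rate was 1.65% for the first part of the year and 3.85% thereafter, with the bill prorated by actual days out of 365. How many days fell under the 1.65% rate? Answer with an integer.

150 days

Let d = days at the first rate; then 365 − d days at the second rate.
£884,000 × [1.65%·d + 3.85%·(365−d)] / 365 = £26,041.67
Solving gives d = 150, so the new rate took effect on 31 May 2003.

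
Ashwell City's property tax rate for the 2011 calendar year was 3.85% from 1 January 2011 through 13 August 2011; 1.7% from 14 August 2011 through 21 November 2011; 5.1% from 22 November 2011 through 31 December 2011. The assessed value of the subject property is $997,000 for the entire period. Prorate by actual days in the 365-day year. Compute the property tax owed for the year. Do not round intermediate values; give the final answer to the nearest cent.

$33,877.51

1 January – 13 August 2011: 225 days at 3.85% → $997,000 × 3.85% × 225/365 = $23,661.6781
14 August – 21 November 2011: 100 days at 1.7% → $997,000 × 1.7% × 100/365 = $4,643.5616
22 November – 31 December 2011: 40 days at 5.1% → $997,000 × 5.1% × 40/365 = $5,572.2740
Total = $33,877.5137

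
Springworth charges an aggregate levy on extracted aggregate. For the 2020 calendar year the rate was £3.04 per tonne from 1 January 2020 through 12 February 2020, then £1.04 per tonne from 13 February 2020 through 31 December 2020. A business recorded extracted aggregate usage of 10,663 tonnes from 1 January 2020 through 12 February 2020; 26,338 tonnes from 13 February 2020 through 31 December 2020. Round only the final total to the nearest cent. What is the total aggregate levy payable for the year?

£59807.04

1 January – 12 February 2020: 10,663 tonnes at £3.04/tonne → £32415.52
13 February – 31 December 2020: 26,338 tonnes at £1.04/tonne → £27391.52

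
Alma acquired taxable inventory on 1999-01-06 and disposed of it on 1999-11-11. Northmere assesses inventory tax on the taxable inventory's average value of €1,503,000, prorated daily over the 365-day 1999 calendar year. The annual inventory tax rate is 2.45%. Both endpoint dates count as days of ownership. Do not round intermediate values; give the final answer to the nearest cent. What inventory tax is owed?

Days held (1999-01-06 to 1999-11-11): 310 out of 365
Tax = €1,503,000 × 2.45% × 310/365 = €31,274.7534

€31,274.75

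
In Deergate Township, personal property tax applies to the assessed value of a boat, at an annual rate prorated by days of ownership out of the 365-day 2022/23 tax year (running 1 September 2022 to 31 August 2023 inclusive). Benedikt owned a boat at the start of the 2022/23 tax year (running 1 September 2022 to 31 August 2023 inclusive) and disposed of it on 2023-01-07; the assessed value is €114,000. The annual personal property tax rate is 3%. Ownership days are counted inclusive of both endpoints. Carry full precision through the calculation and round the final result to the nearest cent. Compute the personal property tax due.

Days held (2022-09-01 to 2023-01-07): 129 out of 365
Tax = €114,000 × 3% × 129/365 = €1,208.7123

€1,208.71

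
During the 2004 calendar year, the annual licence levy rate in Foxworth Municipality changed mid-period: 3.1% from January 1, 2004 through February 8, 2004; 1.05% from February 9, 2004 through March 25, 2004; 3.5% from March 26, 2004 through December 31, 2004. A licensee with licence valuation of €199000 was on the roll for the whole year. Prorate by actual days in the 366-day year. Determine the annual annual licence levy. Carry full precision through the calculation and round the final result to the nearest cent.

January 1 – February 8, 2004: 39 days at 3.1% → €199000 × 3.1% × 39/366 = €657.3525
February 9 – March 25, 2004: 46 days at 1.05% → €199000 × 1.05% × 46/366 = €262.6148
March 26 – December 31, 2004: 281 days at 3.5% → €199000 × 3.5% × 281/366 = €5347.4454
Total = €6267.4126

€6267.41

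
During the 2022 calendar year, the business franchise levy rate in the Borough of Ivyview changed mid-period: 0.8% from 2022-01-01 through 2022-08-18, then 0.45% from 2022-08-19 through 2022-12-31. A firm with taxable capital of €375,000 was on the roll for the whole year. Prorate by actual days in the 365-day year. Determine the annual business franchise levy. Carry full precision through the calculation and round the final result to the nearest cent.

2022-01-01 to 2022-08-18: 230 days at 0.8% → €375,000 × 0.8% × 230/365 = €1,890.4110
2022-08-19 to 2022-12-31: 135 days at 0.45% → €375,000 × 0.45% × 135/365 = €624.1438
Total = €2,514.5548

€2,514.55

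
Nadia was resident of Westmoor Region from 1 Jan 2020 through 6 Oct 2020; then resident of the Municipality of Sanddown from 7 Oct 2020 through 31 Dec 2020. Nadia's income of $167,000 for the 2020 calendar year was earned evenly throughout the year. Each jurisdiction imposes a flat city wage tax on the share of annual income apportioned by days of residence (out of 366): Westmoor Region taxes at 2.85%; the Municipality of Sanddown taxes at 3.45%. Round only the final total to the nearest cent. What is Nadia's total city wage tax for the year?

Westmoor Region, 1 Jan – 6 Oct 2020: 280 days → $167,000 × 2.85% × 280/366 = $3,641.1475
The Municipality of Sanddown, 7 Oct – 31 Dec 2020: 86 days → $167,000 × 3.45% × 86/366 = $1,353.7951
Total = $4,994.9426

$4,994.94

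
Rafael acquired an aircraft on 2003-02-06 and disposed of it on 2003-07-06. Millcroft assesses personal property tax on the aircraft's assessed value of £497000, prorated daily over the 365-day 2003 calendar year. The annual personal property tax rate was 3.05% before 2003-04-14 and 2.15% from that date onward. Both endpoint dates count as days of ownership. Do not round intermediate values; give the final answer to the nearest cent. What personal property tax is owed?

£5241.65

2003-02-06 to 2003-04-13: 67 days at 3.05% → £497000 × 3.05% × 67/365 = £2782.5192
2003-04-14 to 2003-07-06: 84 days at 2.15% → £497000 × 2.15% × 84/365 = £2459.1288
Total = £5241.6479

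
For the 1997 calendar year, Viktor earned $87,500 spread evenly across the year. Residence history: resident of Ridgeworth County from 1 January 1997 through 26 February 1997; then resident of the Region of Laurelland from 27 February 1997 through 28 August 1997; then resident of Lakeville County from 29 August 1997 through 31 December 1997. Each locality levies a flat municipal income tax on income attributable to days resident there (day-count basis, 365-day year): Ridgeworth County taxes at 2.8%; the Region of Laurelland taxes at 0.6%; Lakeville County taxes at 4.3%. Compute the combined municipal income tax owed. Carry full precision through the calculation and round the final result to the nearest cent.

Ridgeworth County, 1 January – 26 February 1997: 57 days → $87,500 × 2.8% × 57/365 = $382.6027
The Region of Laurelland, 27 February – 28 August 1997: 183 days → $87,500 × 0.6% × 183/365 = $263.2192
Lakeville County, 29 August – 31 December 1997: 125 days → $87,500 × 4.3% × 125/365 = $1,288.5274
Total = $1,934.3493

$1,934.35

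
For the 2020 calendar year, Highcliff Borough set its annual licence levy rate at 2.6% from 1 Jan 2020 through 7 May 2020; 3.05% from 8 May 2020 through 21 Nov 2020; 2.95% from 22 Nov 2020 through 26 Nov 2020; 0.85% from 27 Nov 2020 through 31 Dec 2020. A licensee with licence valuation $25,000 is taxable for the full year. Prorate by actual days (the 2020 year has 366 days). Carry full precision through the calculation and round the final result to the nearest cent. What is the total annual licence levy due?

1 Jan – 7 May 2020: 128 days at 2.6% → $25,000 × 2.6% × 128/366 = $227.3224
8 May – 21 Nov 2020: 198 days at 3.05% → $25,000 × 3.05% × 198/366 = $412.5000
22 Nov – 26 Nov 2020: 5 days at 2.95% → $25,000 × 2.95% × 5/366 = $10.0751
27 Nov – 31 Dec 2020: 35 days at 0.85% → $25,000 × 0.85% × 35/366 = $20.3210
Total = $670.2186

$670.22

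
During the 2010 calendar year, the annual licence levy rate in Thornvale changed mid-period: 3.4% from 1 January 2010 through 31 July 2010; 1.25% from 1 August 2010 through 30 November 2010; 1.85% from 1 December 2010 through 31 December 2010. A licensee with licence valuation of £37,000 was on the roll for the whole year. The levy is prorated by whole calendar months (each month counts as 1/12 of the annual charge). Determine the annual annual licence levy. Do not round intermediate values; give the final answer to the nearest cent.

£945.04

1 January – 31 July 2010: 7 months at 3.4% → £37,000 × 3.4% × 7/12 = £733.8333
1 August – 30 November 2010: 4 months at 1.25% → £37,000 × 1.25% × 4/12 = £154.1667
1 December – 31 December 2010: 1 month at 1.85% → £37,000 × 1.85% × 1/12 = £57.0417
Total = £945.0417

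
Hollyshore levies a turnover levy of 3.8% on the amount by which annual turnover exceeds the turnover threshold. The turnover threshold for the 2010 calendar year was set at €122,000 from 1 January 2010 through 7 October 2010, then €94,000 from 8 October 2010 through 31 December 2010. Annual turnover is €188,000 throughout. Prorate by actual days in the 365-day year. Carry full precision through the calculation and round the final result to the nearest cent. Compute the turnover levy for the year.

€2,755.78

1 January – 7 October 2010: 280 days, exemption €122,000 → (€188,000 − €122,000) × 3.8% × 280/365 = €1,923.9452
8 October – 31 December 2010: 85 days, exemption €94,000 → (€188,000 − €94,000) × 3.8% × 85/365 = €831.8356
Total = €2,755.7808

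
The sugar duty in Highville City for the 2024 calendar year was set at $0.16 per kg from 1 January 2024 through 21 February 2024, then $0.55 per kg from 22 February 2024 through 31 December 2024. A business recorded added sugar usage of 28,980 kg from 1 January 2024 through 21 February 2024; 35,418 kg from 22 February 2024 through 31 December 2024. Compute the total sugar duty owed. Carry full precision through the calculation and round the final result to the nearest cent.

$24116.70

1 January – 21 February 2024: 28,980 kg at $0.16/kg → $4636.80
22 February – 31 December 2024: 35,418 kg at $0.55/kg → $19479.90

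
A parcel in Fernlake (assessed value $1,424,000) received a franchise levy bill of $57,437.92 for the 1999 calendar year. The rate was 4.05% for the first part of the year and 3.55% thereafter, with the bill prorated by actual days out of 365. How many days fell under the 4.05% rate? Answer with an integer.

353 days

Let d = days at the first rate; then 365 − d days at the second rate.
$1,424,000 × [4.05%·d + 3.55%·(365−d)] / 365 = $57,437.92
Solving gives d = 353, so the new rate took effect on December 20, 1999.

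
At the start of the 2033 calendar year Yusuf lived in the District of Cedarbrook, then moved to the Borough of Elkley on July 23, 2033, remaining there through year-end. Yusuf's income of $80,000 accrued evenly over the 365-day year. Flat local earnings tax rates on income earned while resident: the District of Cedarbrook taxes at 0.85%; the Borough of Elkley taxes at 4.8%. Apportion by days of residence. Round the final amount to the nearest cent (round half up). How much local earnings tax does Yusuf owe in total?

$2,082.52

The District of Cedarbrook, January 1 – July 22, 2033: 203 days → $80,000 × 0.85% × 203/365 = $378.1918
The Borough of Elkley, July 23 – December 31, 2033: 162 days → $80,000 × 4.8% × 162/365 = $1,704.3288
Total = $2,082.5205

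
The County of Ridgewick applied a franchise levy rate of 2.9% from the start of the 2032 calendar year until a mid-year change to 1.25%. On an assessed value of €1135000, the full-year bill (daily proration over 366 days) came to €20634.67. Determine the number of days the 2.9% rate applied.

126 days

Let d = days at the first rate; then 366 − d days at the second rate.
€1135000 × [2.9%·d + 1.25%·(366−d)] / 366 = €20634.67
Solving gives d = 126, so the new rate took effect on May 6, 2032.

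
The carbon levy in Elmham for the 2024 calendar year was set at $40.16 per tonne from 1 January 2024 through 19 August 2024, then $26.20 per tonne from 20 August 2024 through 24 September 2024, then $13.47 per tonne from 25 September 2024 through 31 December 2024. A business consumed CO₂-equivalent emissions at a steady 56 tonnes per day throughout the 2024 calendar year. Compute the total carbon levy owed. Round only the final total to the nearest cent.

$648,501.28

1 January – 19 August 2024: 232 days × 56 tonnes/day = 12,992 tonnes at $40.16/tonne → $521,758.72
20 August – 24 September 2024: 36 days × 56 tonnes/day = 2,016 tonnes at $26.20/tonne → $52,819.20
25 September – 31 December 2024: 98 days × 56 tonnes/day = 5,488 tonnes at $13.47/tonne → $73,923.36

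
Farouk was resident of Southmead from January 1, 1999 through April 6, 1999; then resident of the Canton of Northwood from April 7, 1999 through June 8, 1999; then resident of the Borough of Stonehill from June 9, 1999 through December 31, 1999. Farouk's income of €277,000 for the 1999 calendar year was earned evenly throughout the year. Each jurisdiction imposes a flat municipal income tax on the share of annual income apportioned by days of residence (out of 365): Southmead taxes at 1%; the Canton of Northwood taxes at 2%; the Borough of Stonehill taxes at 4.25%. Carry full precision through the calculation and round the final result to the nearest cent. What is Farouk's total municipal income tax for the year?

Southmead, January 1 – April 6, 1999: 96 days → €277,000 × 1% × 96/365 = €728.5479
The Canton of Northwood, April 7 – June 8, 1999: 63 days → €277,000 × 2% × 63/365 = €956.2192
The Borough of Stonehill, June 9 – December 31, 1999: 206 days → €277,000 × 4.25% × 206/365 = €6,644.2055
Total = €8,328.9726

€8,328.97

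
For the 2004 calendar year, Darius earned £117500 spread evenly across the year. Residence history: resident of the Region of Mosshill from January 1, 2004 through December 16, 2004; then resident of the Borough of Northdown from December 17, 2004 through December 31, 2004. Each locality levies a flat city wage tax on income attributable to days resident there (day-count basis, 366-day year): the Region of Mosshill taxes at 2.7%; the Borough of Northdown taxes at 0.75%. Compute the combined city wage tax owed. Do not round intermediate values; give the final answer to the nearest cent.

£3078.60

The Region of Mosshill, January 1 – December 16, 2004: 351 days → £117500 × 2.7% × 351/366 = £3042.4795
The Borough of Northdown, December 17 – December 31, 2004: 15 days → £117500 × 0.75% × 15/366 = £36.1168
Total = £3078.5963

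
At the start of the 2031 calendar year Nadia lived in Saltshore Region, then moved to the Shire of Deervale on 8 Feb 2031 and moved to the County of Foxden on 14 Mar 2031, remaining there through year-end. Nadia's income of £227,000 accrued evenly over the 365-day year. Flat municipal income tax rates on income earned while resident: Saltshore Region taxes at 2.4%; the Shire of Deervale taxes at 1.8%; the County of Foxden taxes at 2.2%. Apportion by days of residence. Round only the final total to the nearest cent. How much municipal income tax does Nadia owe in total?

£4,956.68

Saltshore Region, 1 Jan – 7 Feb 2031: 38 days → £227,000 × 2.4% × 38/365 = £567.1890
The Shire of Deervale, 8 Feb – 13 Mar 2031: 34 days → £227,000 × 1.8% × 34/365 = £380.6137
The County of Foxden, 14 Mar – 31 Dec 2031: 293 days → £227,000 × 2.2% × 293/365 = £4,008.8822
Total = £4,956.6849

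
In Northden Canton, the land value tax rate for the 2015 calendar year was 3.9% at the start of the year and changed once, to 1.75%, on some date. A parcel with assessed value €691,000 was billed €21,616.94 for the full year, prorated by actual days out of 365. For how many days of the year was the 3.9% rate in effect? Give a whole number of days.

234 days

Let d = days at the first rate; then 365 − d days at the second rate.
€691,000 × [3.9%·d + 1.75%·(365−d)] / 365 = €21,616.94
Solving gives d = 234, so the new rate took effect on August 23, 2015.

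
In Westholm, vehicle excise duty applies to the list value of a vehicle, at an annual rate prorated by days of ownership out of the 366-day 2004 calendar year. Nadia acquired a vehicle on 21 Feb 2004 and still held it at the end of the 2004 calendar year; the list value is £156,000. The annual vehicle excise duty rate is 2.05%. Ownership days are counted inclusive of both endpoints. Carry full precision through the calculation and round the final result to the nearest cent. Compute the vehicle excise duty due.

Days held (21 Feb – 31 Dec 2004): 315 out of 366
Tax = £156,000 × 2.05% × 315/366 = £2,752.3770

£2,752.38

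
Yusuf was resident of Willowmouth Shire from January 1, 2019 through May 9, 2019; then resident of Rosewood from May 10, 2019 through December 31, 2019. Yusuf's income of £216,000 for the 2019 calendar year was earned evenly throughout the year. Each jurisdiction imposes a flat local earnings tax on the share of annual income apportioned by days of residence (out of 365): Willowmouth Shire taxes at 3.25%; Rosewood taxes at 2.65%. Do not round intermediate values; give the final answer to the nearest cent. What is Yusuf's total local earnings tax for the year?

Willowmouth Shire, January 1 – May 9, 2019: 129 days → £216,000 × 3.25% × 129/365 = £2,481.0411
Rosewood, May 10 – December 31, 2019: 236 days → £216,000 × 2.65% × 236/365 = £3,700.9973
Total = £6,182.0384

£6,182.04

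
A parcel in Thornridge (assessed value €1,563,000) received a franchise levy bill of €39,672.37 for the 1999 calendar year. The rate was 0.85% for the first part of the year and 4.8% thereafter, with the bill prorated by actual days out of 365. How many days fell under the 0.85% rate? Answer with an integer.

209 days

Let d = days at the first rate; then 365 − d days at the second rate.
€1,563,000 × [0.85%·d + 4.8%·(365−d)] / 365 = €39,672.37
Solving gives d = 209, so the new rate took effect on July 29, 1999.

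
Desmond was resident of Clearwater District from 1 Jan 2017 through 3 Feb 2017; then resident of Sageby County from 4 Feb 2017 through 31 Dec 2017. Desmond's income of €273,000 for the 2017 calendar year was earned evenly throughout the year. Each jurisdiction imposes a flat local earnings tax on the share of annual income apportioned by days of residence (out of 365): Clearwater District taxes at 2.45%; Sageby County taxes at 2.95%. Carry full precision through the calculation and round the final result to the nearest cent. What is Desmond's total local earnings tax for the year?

€7,926.35

Clearwater District, 1 Jan – 3 Feb 2017: 34 days → €273,000 × 2.45% × 34/365 = €623.0384
Sageby County, 4 Feb – 31 Dec 2017: 331 days → €273,000 × 2.95% × 331/365 = €7,303.3110
Total = €7,926.3493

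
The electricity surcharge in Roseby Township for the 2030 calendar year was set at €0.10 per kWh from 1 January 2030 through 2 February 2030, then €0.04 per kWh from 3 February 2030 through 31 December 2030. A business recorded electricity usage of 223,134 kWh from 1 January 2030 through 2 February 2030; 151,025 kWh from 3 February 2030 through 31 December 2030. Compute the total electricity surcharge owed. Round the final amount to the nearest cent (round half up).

1 January – 2 February 2030: 223,134 kWh at €0.10/kWh → €22,313.40
3 February – 31 December 2030: 151,025 kWh at €0.04/kWh → €6,041.00

€28,354.40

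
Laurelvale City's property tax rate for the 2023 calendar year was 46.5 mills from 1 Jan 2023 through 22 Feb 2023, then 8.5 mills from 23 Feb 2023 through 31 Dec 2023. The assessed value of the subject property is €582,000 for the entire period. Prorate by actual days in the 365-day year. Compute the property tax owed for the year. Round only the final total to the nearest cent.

1 Jan – 22 Feb 2023: 53 days at 46.5 mills → €582,000 × 4.65% × 53/365 = €3,929.6959
23 Feb – 31 Dec 2023: 312 days at 8.5 mills → €582,000 × 0.85% × 312/365 = €4,228.6685
Total = €8,158.3644

€8,158.36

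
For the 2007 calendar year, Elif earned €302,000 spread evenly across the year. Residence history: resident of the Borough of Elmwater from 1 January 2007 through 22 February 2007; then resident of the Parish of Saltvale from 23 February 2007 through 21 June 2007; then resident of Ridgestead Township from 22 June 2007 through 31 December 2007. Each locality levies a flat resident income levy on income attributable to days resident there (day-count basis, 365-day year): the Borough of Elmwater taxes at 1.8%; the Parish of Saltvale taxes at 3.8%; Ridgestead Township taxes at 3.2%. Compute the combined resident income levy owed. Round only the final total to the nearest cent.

€9,640.83

The Borough of Elmwater, 1 January – 22 February 2007: 53 days → €302,000 × 1.8% × 53/365 = €789.3370
The Parish of Saltvale, 23 February – 21 June 2007: 119 days → €302,000 × 3.8% × 119/365 = €3,741.4904
Ridgestead Township, 22 June – 31 December 2007: 193 days → €302,000 × 3.2% × 193/365 = €5,110.0055
Total = €9,640.8329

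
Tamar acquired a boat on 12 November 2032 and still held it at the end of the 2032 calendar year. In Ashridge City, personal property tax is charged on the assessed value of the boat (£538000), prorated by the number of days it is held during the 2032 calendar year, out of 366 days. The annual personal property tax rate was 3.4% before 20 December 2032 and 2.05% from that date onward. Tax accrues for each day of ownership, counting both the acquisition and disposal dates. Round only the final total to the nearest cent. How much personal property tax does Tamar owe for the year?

£2260.78

12 November – 19 December 2032: 38 days at 3.4% → £538000 × 3.4% × 38/366 = £1899.1694
20 December – 31 December 2032: 12 days at 2.05% → £538000 × 2.05% × 12/366 = £361.6066
Total = £2260.7760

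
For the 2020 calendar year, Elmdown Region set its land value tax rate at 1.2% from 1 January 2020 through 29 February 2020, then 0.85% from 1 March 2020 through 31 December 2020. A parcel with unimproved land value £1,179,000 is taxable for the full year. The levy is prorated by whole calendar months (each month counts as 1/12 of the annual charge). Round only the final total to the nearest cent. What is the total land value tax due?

1 January – 29 February 2020: 2 months at 1.2% → £1,179,000 × 1.2% × 2/12 = £2,358.0000
1 March – 31 December 2020: 10 months at 0.85% → £1,179,000 × 0.85% × 10/12 = £8,351.2500
Total = £10,709.2500

£10,709.25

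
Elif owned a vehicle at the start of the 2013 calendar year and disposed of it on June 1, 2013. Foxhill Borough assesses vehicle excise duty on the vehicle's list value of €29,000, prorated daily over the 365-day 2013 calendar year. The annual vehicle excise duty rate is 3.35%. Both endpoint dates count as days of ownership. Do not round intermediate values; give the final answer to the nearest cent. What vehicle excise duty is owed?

Days held (January 1 – June 1, 2013): 152 out of 365
Tax = €29,000 × 3.35% × 152/365 = €404.5699

€404.57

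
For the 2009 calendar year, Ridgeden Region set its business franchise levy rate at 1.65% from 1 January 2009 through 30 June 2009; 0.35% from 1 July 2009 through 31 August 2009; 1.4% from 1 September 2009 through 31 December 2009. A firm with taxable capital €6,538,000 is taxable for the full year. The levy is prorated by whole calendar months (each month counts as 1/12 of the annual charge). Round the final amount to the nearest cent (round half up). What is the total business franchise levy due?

1 January – 30 June 2009: 6 months at 1.65% → €6,538,000 × 1.65% × 6/12 = €53,938.5000
1 July – 31 August 2009: 2 months at 0.35% → €6,538,000 × 0.35% × 2/12 = €3,813.8333
1 September – 31 December 2009: 4 months at 1.4% → €6,538,000 × 1.4% × 4/12 = €30,510.6667
Total = €88,263.0000

€88,263.00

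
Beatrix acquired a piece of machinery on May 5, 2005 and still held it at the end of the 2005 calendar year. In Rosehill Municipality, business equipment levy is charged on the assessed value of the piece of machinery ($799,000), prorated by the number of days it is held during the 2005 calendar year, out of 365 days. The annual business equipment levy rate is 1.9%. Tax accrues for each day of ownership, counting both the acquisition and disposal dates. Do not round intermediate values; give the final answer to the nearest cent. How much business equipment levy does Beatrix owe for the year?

$10,023.62

Days held (May 5 – December 31, 2005): 241 out of 365
Tax = $799,000 × 1.9% × 241/365 = $10,023.6192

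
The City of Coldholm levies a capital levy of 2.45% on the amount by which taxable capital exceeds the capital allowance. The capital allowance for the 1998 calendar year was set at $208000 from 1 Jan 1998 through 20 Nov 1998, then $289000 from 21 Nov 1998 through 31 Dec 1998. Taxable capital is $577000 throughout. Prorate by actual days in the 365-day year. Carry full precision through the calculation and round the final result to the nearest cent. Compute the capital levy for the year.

1 Jan – 20 Nov 1998: 324 days, exemption $208000 → ($577000 − $208000) × 2.45% × 324/365 = $8024.9918
21 Nov – 31 Dec 1998: 41 days, exemption $289000 → ($577000 − $289000) × 2.45% × 41/365 = $792.5918
Total = $8817.5836

$8817.58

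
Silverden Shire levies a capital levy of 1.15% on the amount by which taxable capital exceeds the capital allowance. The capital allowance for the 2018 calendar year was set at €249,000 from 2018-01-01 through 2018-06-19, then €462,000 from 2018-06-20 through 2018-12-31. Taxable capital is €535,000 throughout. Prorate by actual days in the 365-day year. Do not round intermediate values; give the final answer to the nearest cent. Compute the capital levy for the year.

2018-01-01 to 2018-06-19: 170 days, exemption €249,000 → (€535,000 − €249,000) × 1.15% × 170/365 = €1,531.8630
2018-06-20 to 2018-12-31: 195 days, exemption €462,000 → (€535,000 − €462,000) × 1.15% × 195/365 = €448.5000
Total = €1,980.3630

€1,980.36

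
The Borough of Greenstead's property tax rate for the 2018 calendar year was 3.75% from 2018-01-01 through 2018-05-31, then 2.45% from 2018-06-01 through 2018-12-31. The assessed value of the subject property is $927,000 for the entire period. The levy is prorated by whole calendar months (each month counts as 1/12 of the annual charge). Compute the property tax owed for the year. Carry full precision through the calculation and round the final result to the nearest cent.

2018-01-01 to 2018-05-31: 5 months at 3.75% → $927,000 × 3.75% × 5/12 = $14,484.3750
2018-06-01 to 2018-12-31: 7 months at 2.45% → $927,000 × 2.45% × 7/12 = $13,248.3750
Total = $27,732.7500

$27,732.75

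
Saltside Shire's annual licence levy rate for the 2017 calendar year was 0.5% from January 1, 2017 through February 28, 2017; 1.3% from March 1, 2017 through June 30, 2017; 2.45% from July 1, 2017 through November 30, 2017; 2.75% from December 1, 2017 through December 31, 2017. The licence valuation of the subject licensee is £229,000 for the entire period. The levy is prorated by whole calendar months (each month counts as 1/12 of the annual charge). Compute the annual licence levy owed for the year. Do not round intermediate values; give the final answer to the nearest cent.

January 1 – February 28, 2017: 2 months at 0.5% → £229,000 × 0.5% × 2/12 = £190.8333
March 1 – June 30, 2017: 4 months at 1.3% → £229,000 × 1.3% × 4/12 = £992.3333
July 1 – November 30, 2017: 5 months at 2.45% → £229,000 × 2.45% × 5/12 = £2,337.7083
December 1 – December 31, 2017: 1 month at 2.75% → £229,000 × 2.75% × 1/12 = £524.7917
Total = £4,045.6667

£4,045.67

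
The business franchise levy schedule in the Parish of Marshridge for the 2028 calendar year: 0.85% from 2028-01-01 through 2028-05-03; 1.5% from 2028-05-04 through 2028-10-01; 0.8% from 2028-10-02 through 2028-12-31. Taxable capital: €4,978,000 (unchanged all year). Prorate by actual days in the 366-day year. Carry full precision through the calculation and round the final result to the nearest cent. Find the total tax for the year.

€55,043.62

2028-01-01 to 2028-05-03: 124 days at 0.85% → €4,978,000 × 0.85% × 124/366 = €14,335.5519
2028-05-04 to 2028-10-01: 151 days at 1.5% → €4,978,000 × 1.5% × 151/366 = €30,806.4754
2028-10-02 to 2028-12-31: 91 days at 0.8% → €4,978,000 × 0.8% × 91/366 = €9,901.5956
Total = €55,043.6230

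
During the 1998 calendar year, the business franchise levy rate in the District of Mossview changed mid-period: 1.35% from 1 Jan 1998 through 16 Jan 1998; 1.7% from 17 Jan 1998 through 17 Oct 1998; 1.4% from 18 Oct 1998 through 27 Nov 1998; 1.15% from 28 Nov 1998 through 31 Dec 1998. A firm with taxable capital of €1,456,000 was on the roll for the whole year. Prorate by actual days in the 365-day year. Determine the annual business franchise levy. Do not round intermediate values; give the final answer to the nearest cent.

1 Jan – 16 Jan 1998: 16 days at 1.35% → €1,456,000 × 1.35% × 16/365 = €861.6329
17 Jan – 17 Oct 1998: 274 days at 1.7% → €1,456,000 × 1.7% × 274/365 = €18,580.9534
18 Oct – 27 Nov 1998: 41 days at 1.4% → €1,456,000 × 1.4% × 41/365 = €2,289.7096
28 Nov – 31 Dec 1998: 34 days at 1.15% → €1,456,000 × 1.15% × 34/365 = €1,559.7151
Total = €23,292.0110

€23,292.01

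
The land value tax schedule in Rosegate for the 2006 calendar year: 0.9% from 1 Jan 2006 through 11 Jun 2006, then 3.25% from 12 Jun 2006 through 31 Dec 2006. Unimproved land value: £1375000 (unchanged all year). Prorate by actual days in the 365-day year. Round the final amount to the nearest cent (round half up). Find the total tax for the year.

1 Jan – 11 Jun 2006: 162 days at 0.9% → £1375000 × 0.9% × 162/365 = £5492.4658
12 Jun – 31 Dec 2006: 203 days at 3.25% → £1375000 × 3.25% × 203/365 = £24853.5959
Total = £30346.0616

£30346.06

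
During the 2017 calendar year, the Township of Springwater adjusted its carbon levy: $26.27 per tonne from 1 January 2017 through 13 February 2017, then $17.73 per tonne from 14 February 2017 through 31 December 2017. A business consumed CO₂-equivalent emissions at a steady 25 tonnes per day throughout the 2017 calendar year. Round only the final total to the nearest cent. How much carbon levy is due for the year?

$171,180.25

1 January – 13 February 2017: 44 days × 25 tonnes/day = 1,100 tonnes at $26.27/tonne → $28,897.00
14 February – 31 December 2017: 321 days × 25 tonnes/day = 8,025 tonnes at $17.73/tonne → $142,283.25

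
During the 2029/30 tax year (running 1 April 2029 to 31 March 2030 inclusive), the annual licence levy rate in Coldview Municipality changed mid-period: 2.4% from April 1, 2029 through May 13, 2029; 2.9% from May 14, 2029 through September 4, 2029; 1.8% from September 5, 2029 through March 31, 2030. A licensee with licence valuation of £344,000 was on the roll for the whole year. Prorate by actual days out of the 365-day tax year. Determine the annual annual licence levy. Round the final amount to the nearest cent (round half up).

£7,617.01

April 1 – May 13, 2029: 43 days at 2.4% → £344,000 × 2.4% × 43/365 = £972.6247
May 14 – September 4, 2029: 114 days at 2.9% → £344,000 × 2.9% × 114/365 = £3,115.7918
September 5, 2029 – March 31, 2030: 208 days at 1.8% → £344,000 × 1.8% × 208/365 = £3,528.5918
Total = £7,617.0082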